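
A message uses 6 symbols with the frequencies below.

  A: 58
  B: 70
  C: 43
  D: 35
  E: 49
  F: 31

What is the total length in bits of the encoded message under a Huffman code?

730

Greedily combine the two least-frequent nodes:
F(31) + D(35) → 66
C(43) + E(49) → 92
A(58) + 66 → 124
B(70) + 92 → 162
124 + 162 → 286
Total encoded bits = sum of merged weights = 66 + 92 + 124 + 162 + 286 = 730.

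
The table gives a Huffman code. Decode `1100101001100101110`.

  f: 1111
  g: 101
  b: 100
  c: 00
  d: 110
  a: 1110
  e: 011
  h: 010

dhbdha

Read left to right; each codeword is recognised as soon as it completes (prefix code):
  110→d | 010→h | 100→b | 110→d | 010→h | 1110→a
Decoded message: dhbdha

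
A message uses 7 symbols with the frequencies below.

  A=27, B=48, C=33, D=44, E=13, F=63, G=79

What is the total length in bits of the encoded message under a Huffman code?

819

Build the Huffman tree bottom-up:
combine E(13), A(27) → 40
combine C(33), 40 → 73
combine D(44), B(48) → 92
combine F(63), 73 → 136
combine G(79), 92 → 171
combine 136, 171 → 307
Each symbol's bit-cost is frequency × depth; summing gives 819 bits (equivalently 40 + 73 + 92 + 136 + 171 + 307).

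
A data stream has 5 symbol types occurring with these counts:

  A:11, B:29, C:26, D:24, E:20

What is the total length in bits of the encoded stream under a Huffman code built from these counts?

Greedily combine the two least-frequent nodes:
A(11) + E(20) → 31
D(24) + C(26) → 50
B(29) + 31 → 60
50 + 60 → 110
Each symbol's bit-cost is frequency × depth; summing gives 251 bits (equivalently 31 + 50 + 60 + 110).

251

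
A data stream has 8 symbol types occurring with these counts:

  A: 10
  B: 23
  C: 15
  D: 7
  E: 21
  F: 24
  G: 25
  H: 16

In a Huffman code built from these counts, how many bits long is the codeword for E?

Repeatedly merge the two smallest:
merge D(7) and A(10): 17
merge C(15) and H(16): 31
merge 17 and E(21): 38
merge B(23) and F(24): 47
merge G(25) and 31: 56
merge 38 and 47: 85
merge 56 and 85: 141
E's leaf is at depth 3, giving a 3-bit codeword.

3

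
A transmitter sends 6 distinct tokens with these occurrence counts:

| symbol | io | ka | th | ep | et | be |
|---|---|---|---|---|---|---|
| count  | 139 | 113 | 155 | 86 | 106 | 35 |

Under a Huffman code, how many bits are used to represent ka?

Build the tree from the bottom:
combine be(35), ep(86) → 121
combine et(106), ka(113) → 219
combine 121, io(139) → 260
combine th(155), 219 → 374
combine 260, 374 → 634
ka's leaf is at depth 3, giving a 3-bit codeword.

3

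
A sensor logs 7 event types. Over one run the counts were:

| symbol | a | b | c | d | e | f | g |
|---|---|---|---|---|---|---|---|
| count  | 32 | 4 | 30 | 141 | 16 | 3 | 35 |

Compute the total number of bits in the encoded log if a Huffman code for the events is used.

531

Merge the two smallest weights repeatedly:
f(3) + b(4) → 7
7 + e(16) → 23
23 + c(30) → 53
a(32) + g(35) → 67
53 + 67 → 120
120 + d(141) → 261
The encoded length is the sum of every internal node's weight: 7 + 23 + 53 + 67 + 120 + 261 = 531 bits.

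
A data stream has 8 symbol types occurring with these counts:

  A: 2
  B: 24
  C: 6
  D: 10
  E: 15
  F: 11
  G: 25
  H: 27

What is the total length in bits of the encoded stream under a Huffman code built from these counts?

Greedily combine the two least-frequent nodes:
merge A(2) and C(6): 8
merge 8 and D(10): 18
merge F(11) and E(15): 26
merge 18 and B(24): 42
merge G(25) and 26: 51
merge H(27) and 42: 69
merge 51 and 69: 120
The encoded length is the sum of every internal node's weight: 8 + 18 + 26 + 42 + 51 + 69 + 120 = 334 bits.

334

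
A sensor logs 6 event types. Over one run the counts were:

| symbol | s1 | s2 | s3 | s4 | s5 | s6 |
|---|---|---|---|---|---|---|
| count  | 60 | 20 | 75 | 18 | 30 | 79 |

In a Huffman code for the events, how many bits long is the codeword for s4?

4

Huffman merges, smallest pair first:
combine s4(18), s2(20) → 38
combine s5(30), 38 → 68
combine s1(60), 68 → 128
combine s3(75), s6(79) → 154
combine 128, 154 → 282
The subtree containing s4 is merged 4 times, so code length = 4.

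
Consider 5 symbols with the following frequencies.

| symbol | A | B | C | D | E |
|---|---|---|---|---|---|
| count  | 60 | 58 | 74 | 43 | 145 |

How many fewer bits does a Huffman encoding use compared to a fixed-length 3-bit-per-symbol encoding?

Fixed-length: 3 bits × 380 symbols = 1140 bits.
Huffman merges:
merge D(43) and B(58): 101
merge A(60) and C(74): 134
merge 101 and 134: 235
merge E(145) and 235: 380
Huffman total = 101 + 134 + 235 + 380 = 850 bits.
Saving = 1140 − 850 = 290 bits.

290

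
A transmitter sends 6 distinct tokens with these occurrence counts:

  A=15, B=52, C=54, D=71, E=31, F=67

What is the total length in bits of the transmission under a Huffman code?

Merge the two smallest weights repeatedly:
A(15) + E(31) → 46
46 + B(52) → 98
C(54) + F(67) → 121
D(71) + 98 → 169
121 + 169 → 290
The encoded length is the sum of every internal node's weight: 46 + 98 + 121 + 169 + 290 = 724 bits.

724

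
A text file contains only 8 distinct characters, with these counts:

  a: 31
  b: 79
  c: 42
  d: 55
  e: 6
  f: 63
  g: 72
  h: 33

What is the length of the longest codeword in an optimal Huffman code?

5

Merge the two lowest-weight nodes at each step:
merge e(6) and a(31): 37
merge h(33) and 37: 70
merge c(42) and d(55): 97
merge f(63) and 70: 133
merge g(72) and b(79): 151
merge 97 and 133: 230
merge 151 and 230: 381
The first pair merged (e, a) ends up deepest, at depth 5.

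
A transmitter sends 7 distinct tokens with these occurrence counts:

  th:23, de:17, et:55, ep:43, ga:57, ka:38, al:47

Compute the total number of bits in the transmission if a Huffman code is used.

768

Build the Huffman tree bottom-up:
combine de(17), th(23) → 40
combine ka(38), 40 → 78
combine ep(43), al(47) → 90
combine et(55), ga(57) → 112
combine 78, 90 → 168
combine 112, 168 → 280
Each symbol's bit-cost is frequency × depth; summing gives 768 bits (equivalently 40 + 78 + 90 + 112 + 168 + 280).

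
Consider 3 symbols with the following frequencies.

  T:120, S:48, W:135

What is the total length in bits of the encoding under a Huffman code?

Merge the two smallest weights repeatedly:
S(48) + T(120) → 168
W(135) + 168 → 303
The encoded length is the sum of every internal node's weight: 168 + 303 = 471 bits.

471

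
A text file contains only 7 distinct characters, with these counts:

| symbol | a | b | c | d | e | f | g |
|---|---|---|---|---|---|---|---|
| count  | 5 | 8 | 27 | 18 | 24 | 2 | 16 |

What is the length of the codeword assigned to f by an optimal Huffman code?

5

Huffman merges, smallest pair first:
f(2) + a(5) → 7
7 + b(8) → 15
15 + g(16) → 31
d(18) + e(24) → 42
c(27) + 31 → 58
42 + 58 → 100
f sits 5 levels below the root, so its codeword is 5 bits.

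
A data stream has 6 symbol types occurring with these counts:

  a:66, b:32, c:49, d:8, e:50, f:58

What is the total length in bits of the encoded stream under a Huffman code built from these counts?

Greedily combine the two least-frequent nodes:
d(8) + b(32) → 40
40 + c(49) → 89
e(50) + f(58) → 108
a(66) + 89 → 155
108 + 155 → 263
Total encoded bits = sum of merged weights = 40 + 89 + 108 + 155 + 263 = 655.

655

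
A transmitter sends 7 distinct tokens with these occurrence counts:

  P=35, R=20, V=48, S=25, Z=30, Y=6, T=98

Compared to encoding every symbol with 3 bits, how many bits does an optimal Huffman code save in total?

Fixed-length: 3 bits × 262 symbols = 786 bits.
Huffman merges:
combine Y(6), R(20) → 26
combine S(25), 26 → 51
combine Z(30), P(35) → 65
combine V(48), 51 → 99
combine 65, T(98) → 163
combine 99, 163 → 262
Huffman total = 26 + 51 + 65 + 99 + 163 + 262 = 666 bits.
Saving = 786 − 666 = 120 bits.

120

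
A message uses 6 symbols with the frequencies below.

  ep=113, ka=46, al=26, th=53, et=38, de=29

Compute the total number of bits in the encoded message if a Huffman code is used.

Greedily combine the two least-frequent nodes:
combine al(26), de(29) → 55
combine et(38), ka(46) → 84
combine th(53), 55 → 108
combine 84, 108 → 192
combine ep(113), 192 → 305
Each symbol's bit-cost is frequency × depth; summing gives 744 bits (equivalently 55 + 84 + 108 + 192 + 305).

744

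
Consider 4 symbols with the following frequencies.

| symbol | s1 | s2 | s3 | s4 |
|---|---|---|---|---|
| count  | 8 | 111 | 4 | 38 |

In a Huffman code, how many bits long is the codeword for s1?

3

Build the tree from the bottom:
s3(4) + s1(8) → 12
12 + s4(38) → 50
50 + s2(111) → 161
s1's leaf is at depth 3, giving a 3-bit codeword.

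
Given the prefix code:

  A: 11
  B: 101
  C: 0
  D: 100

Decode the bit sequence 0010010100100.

Read left to right; each codeword is recognised as soon as it completes (prefix code):
  0→C | 0→C | 100→D | 101→B | 0→C | 0→C | 100→D
Decoded message: CCDBCCD

CCDBCCD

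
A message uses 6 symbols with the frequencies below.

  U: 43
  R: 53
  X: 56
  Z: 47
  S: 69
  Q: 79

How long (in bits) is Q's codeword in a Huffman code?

2

Build the tree from the bottom:
combine U(43), Z(47) → 90
combine R(53), X(56) → 109
combine S(69), Q(79) → 148
combine 90, 109 → 199
combine 148, 199 → 347
Q sits 2 levels below the root, so its codeword is 2 bits.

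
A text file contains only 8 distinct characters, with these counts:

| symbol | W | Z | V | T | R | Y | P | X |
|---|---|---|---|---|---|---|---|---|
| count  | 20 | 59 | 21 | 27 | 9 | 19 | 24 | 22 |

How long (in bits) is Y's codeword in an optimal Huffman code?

Huffman merges, smallest pair first:
combine R(9), Y(19) → 28
combine W(20), V(21) → 41
combine X(22), P(24) → 46
combine T(27), 28 → 55
combine 41, 46 → 87
combine 55, Z(59) → 114
combine 87, 114 → 201
Y sits 4 levels below the root, so its codeword is 4 bits.

4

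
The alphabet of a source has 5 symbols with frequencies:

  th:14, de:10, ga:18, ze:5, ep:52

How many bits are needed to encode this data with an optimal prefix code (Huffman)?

Merge the two smallest weights repeatedly:
ze(5) + de(10) → 15
th(14) + 15 → 29
ga(18) + 29 → 47
47 + ep(52) → 99
Total encoded bits = sum of merged weights = 15 + 29 + 47 + 99 = 190.

190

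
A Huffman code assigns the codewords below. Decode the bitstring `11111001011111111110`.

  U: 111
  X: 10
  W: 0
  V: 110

UVWXUUUX

Read left to right; each codeword is recognised as soon as it completes (prefix code):
  111→U | 110→V | 0→W | 10→X | 111→U | 111→U | 111→U | 10→X
Decoded message: UVWXUUUX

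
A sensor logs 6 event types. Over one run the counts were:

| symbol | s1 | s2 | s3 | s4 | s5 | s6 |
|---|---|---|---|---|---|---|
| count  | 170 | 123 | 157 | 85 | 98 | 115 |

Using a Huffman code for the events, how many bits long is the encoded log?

1917

Build the Huffman tree bottom-up:
merge s4(85) and s5(98): 183
merge s6(115) and s2(123): 238
merge s3(157) and s1(170): 327
merge 183 and 238: 421
merge 327 and 421: 748
Each symbol's bit-cost is frequency × depth; summing gives 1917 bits (equivalently 183 + 238 + 327 + 421 + 748).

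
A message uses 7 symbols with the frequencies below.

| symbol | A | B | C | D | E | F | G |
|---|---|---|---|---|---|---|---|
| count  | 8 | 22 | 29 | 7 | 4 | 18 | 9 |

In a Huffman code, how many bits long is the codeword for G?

4

Build the tree from the bottom:
merge E(4) and D(7): 11
merge A(8) and G(9): 17
merge 11 and 17: 28
merge F(18) and B(22): 40
merge 28 and C(29): 57
merge 40 and 57: 97
The subtree containing G is merged 4 times, so code length = 4.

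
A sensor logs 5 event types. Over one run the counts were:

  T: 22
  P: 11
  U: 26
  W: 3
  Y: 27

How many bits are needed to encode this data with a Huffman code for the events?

192

Merge the two smallest weights repeatedly:
W(3) + P(11) → 14
14 + T(22) → 36
U(26) + Y(27) → 53
36 + 53 → 89
The encoded length is the sum of every internal node's weight: 14 + 36 + 53 + 89 = 192 bits.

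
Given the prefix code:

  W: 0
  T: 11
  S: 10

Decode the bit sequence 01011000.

WSTWWW

Read left to right; each codeword is recognised as soon as it completes (prefix code):
  0→W | 10→S | 11→T | 0→W | 0→W | 0→W
Decoded message: WSTWWW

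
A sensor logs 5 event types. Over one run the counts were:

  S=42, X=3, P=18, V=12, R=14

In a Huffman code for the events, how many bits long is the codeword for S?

1

Build the tree from the bottom:
merge X(3) and V(12): 15
merge R(14) and 15: 29
merge P(18) and 29: 47
merge S(42) and 47: 89
S sits one level below the root: a 1-bit codeword.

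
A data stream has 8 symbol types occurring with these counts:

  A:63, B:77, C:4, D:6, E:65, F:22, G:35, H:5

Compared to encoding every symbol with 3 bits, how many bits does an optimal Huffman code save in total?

Fixed-length: 3 bits × 277 symbols = 831 bits.
Huffman merges:
merge C(4) and H(5): 9
merge D(6) and 9: 15
merge 15 and F(22): 37
merge G(35) and 37: 72
merge A(63) and E(65): 128
merge 72 and B(77): 149
merge 128 and 149: 277
Huffman total = 9 + 15 + 37 + 72 + 128 + 149 + 277 = 687 bits.
Saving = 831 − 687 = 144 bits.

144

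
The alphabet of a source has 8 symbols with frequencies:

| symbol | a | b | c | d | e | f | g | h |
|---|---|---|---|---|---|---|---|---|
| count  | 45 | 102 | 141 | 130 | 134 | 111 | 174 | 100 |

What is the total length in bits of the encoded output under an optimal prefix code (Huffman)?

Merge the two smallest weights repeatedly:
a(45) + h(100) → 145
b(102) + f(111) → 213
d(130) + e(134) → 264
c(141) + 145 → 286
g(174) + 213 → 387
264 + 286 → 550
387 + 550 → 937
The encoded length is the sum of every internal node's weight: 145 + 213 + 264 + 286 + 387 + 550 + 937 = 2782 bits.

2782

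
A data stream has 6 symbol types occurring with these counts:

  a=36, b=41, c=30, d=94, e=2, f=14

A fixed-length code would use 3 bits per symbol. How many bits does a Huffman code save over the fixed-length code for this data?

Fixed-length: 3 bits × 217 symbols = 651 bits.
Huffman merges:
combine e(2), f(14) → 16
combine 16, c(30) → 46
combine a(36), b(41) → 77
combine 46, 77 → 123
combine d(94), 123 → 217
Huffman total = 16 + 46 + 77 + 123 + 217 = 479 bits.
Saving = 651 − 479 = 172 bits.

172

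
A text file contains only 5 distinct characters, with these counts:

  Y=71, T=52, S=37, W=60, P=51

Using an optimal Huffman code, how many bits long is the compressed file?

Build the Huffman tree bottom-up:
merge S(37) and P(51): 88
merge T(52) and W(60): 112
merge Y(71) and 88: 159
merge 112 and 159: 271
Total encoded bits = sum of merged weights = 88 + 112 + 159 + 271 = 630.

630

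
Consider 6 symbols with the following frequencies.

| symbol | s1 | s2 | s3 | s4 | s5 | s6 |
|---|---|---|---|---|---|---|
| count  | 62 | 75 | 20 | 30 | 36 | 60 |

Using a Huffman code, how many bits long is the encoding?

702

Greedily combine the two least-frequent nodes:
combine s3(20), s4(30) → 50
combine s5(36), 50 → 86
combine s6(60), s1(62) → 122
combine s2(75), 86 → 161
combine 122, 161 → 283
Total encoded bits = sum of merged weights = 50 + 86 + 122 + 161 + 283 = 702.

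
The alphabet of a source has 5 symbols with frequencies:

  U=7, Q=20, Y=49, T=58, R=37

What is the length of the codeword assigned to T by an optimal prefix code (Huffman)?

Huffman merges, smallest pair first:
merge U(7) and Q(20): 27
merge 27 and R(37): 64
merge Y(49) and T(58): 107
merge 64 and 107: 171
T sits 2 levels below the root, so its codeword is 2 bits.

2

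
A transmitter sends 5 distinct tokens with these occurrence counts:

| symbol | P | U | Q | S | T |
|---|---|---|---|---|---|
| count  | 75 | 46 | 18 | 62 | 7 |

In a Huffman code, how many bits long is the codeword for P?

1

Huffman merges, smallest pair first:
merge T(7) and Q(18): 25
merge 25 and U(46): 71
merge S(62) and 71: 133
merge P(75) and 133: 208
P is a child of the root — depth 1, so its codeword is a single bit.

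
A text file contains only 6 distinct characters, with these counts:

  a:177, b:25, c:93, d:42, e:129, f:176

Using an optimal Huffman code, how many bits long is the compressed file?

Greedily combine the two least-frequent nodes:
merge b(25) and d(42): 67
merge 67 and c(93): 160
merge e(129) and 160: 289
merge f(176) and a(177): 353
merge 289 and 353: 642
Each symbol's bit-cost is frequency × depth; summing gives 1511 bits (equivalently 67 + 160 + 289 + 353 + 642).

1511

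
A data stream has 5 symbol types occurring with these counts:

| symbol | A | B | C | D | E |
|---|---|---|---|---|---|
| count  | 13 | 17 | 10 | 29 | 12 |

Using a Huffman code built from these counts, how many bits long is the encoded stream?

Greedily combine the two least-frequent nodes:
C(10) + E(12) → 22
A(13) + B(17) → 30
22 + D(29) → 51
30 + 51 → 81
Each symbol's bit-cost is frequency × depth; summing gives 184 bits (equivalently 22 + 30 + 51 + 81).

184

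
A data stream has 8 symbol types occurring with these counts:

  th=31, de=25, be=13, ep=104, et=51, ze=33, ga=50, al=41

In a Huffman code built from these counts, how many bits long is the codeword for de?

Huffman merges, smallest pair first:
combine be(13), de(25) → 38
combine th(31), ze(33) → 64
combine 38, al(41) → 79
combine ga(50), et(51) → 101
combine 64, 79 → 143
combine 101, ep(104) → 205
combine 143, 205 → 348
de's leaf is at depth 4, giving a 4-bit codeword.

4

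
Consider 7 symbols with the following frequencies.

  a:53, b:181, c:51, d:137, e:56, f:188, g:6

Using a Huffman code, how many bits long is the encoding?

1676

Merge the two smallest weights repeatedly:
combine g(6), c(51) → 57
combine a(53), e(56) → 109
combine 57, 109 → 166
combine d(137), 166 → 303
combine b(181), f(188) → 369
combine 303, 369 → 672
Each symbol's bit-cost is frequency × depth; summing gives 1676 bits (equivalently 57 + 109 + 166 + 303 + 369 + 672).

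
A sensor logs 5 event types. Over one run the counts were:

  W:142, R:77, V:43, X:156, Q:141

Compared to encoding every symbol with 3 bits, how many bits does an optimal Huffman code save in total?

Fixed-length: 3 bits × 559 symbols = 1677 bits.
Huffman merges:
merge V(43) and R(77): 120
merge 120 and Q(141): 261
merge W(142) and X(156): 298
merge 261 and 298: 559
Huffman total = 120 + 261 + 298 + 559 = 1238 bits.
Saving = 1677 − 1238 = 439 bits.

439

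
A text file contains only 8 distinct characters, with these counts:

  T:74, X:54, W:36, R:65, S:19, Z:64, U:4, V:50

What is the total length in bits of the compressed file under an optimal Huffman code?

Greedily combine the two least-frequent nodes:
merge U(4) and S(19): 23
merge 23 and W(36): 59
merge V(50) and X(54): 104
merge 59 and Z(64): 123
merge R(65) and T(74): 139
merge 104 and 123: 227
merge 139 and 227: 366
Total encoded bits = sum of merged weights = 23 + 59 + 104 + 123 + 139 + 227 + 366 = 1041.

1041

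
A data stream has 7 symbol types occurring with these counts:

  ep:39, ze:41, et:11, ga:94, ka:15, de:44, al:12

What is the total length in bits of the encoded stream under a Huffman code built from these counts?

Merge the two smallest weights repeatedly:
merge et(11) and al(12): 23
merge ka(15) and 23: 38
merge 38 and ep(39): 77
merge ze(41) and de(44): 85
merge 77 and 85: 162
merge ga(94) and 162: 256
The encoded length is the sum of every internal node's weight: 23 + 38 + 77 + 85 + 162 + 256 = 641 bits.

641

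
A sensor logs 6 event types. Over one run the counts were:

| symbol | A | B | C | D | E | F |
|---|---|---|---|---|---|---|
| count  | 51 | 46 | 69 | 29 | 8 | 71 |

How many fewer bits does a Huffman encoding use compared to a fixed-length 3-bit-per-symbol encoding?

Fixed-length: 3 bits × 274 symbols = 822 bits.
Huffman merges:
combine E(8), D(29) → 37
combine 37, B(46) → 83
combine A(51), C(69) → 120
combine F(71), 83 → 154
combine 120, 154 → 274
Huffman total = 37 + 83 + 120 + 154 + 274 = 668 bits.
Saving = 822 − 668 = 154 bits.

154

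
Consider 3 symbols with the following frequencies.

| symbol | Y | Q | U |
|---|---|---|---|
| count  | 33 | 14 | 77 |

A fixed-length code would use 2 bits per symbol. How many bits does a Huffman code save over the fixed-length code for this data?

77

Fixed-length: 2 bits × 124 symbols = 248 bits.
Huffman merges:
combine Q(14), Y(33) → 47
combine 47, U(77) → 124
Huffman total = 47 + 124 = 171 bits.
Saving = 248 − 171 = 77 bits.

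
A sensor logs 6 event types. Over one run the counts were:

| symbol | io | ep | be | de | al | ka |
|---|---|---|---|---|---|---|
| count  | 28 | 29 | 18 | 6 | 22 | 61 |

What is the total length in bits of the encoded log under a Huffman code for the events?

394

Merge the two smallest weights repeatedly:
de(6) + be(18) → 24
al(22) + 24 → 46
io(28) + ep(29) → 57
46 + 57 → 103
ka(61) + 103 → 164
Each symbol's bit-cost is frequency × depth; summing gives 394 bits (equivalently 24 + 46 + 57 + 103 + 164).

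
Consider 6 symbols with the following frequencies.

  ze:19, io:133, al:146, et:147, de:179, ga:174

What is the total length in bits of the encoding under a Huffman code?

Merge the two smallest weights repeatedly:
merge ze(19) and io(133): 152
merge al(146) and et(147): 293
merge 152 and ga(174): 326
merge de(179) and 293: 472
merge 326 and 472: 798
Total encoded bits = sum of merged weights = 152 + 293 + 326 + 472 + 798 = 2041.

2041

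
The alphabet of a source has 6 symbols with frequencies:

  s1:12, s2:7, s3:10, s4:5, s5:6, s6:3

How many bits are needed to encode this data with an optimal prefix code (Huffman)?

107

Greedily combine the two least-frequent nodes:
s6(3) + s4(5) → 8
s5(6) + s2(7) → 13
8 + s3(10) → 18
s1(12) + 13 → 25
18 + 25 → 43
Total encoded bits = sum of merged weights = 8 + 13 + 18 + 25 + 43 = 107.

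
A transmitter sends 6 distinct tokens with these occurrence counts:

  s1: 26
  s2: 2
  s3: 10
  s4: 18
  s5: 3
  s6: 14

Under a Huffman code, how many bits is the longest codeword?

4

Merge the two lowest-weight nodes at each step:
s2(2) + s5(3) → 5
5 + s3(10) → 15
s6(14) + 15 → 29
s4(18) + s1(26) → 44
29 + 44 → 73
Maximum depth reached is 4.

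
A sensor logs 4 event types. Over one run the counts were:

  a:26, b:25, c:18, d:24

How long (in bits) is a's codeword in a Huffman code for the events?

Huffman merges, smallest pair first:
combine c(18), d(24) → 42
combine b(25), a(26) → 51
combine 42, 51 → 93
a's leaf is at depth 2, giving a 2-bit codeword.

2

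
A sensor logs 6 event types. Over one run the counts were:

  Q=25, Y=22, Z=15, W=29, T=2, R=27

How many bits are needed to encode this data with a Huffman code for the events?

Merge the two smallest weights repeatedly:
T(2) + Z(15) → 17
17 + Y(22) → 39
Q(25) + R(27) → 52
W(29) + 39 → 68
52 + 68 → 120
Each symbol's bit-cost is frequency × depth; summing gives 296 bits (equivalently 17 + 39 + 52 + 68 + 120).

296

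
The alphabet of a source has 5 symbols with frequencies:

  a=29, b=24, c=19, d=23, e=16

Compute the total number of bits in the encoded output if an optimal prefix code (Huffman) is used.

Greedily combine the two least-frequent nodes:
merge e(16) and c(19): 35
merge d(23) and b(24): 47
merge a(29) and 35: 64
merge 47 and 64: 111
Total encoded bits = sum of merged weights = 35 + 47 + 64 + 111 = 257.

257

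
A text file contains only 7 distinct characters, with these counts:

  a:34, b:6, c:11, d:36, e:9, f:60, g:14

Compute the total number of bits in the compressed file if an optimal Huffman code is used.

Build the Huffman tree bottom-up:
b(6) + e(9) → 15
c(11) + g(14) → 25
15 + 25 → 40
a(34) + d(36) → 70
40 + f(60) → 100
70 + 100 → 170
The encoded length is the sum of every internal node's weight: 15 + 25 + 40 + 70 + 100 + 170 = 420 bits.

420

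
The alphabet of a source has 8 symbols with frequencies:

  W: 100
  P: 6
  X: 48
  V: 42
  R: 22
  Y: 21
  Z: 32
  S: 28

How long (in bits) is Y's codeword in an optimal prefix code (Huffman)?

Repeatedly merge the two smallest:
combine P(6), Y(21) → 27
combine R(22), 27 → 49
combine S(28), Z(32) → 60
combine V(42), X(48) → 90
combine 49, 60 → 109
combine 90, W(100) → 190
combine 109, 190 → 299
Y sits 4 levels below the root, so its codeword is 4 bits.

4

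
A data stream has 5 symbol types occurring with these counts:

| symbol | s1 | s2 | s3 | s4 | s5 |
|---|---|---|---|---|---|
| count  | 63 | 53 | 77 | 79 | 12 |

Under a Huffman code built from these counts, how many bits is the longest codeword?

Merge the two lowest-weight nodes at each step:
merge s5(12) and s2(53): 65
merge s1(63) and 65: 128
merge s3(77) and s4(79): 156
merge 128 and 156: 284
Maximum depth reached is 3.

3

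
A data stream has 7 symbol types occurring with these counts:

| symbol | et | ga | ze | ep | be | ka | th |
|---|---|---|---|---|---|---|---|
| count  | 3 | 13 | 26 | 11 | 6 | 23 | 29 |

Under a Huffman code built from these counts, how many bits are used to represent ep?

4

Huffman merges, smallest pair first:
combine et(3), be(6) → 9
combine 9, ep(11) → 20
combine ga(13), 20 → 33
combine ka(23), ze(26) → 49
combine th(29), 33 → 62
combine 49, 62 → 111
ep's leaf is at depth 4, giving a 4-bit codeword.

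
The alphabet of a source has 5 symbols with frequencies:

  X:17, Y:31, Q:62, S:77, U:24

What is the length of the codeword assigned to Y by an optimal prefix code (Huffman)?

3

Build the tree from the bottom:
combine X(17), U(24) → 41
combine Y(31), 41 → 72
combine Q(62), 72 → 134
combine S(77), 134 → 211
The subtree containing Y is merged 3 times, so code length = 3.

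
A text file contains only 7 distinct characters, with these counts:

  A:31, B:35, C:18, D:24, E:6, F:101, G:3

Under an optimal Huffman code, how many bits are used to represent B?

3

Huffman merges, smallest pair first:
combine G(3), E(6) → 9
combine 9, C(18) → 27
combine D(24), 27 → 51
combine A(31), B(35) → 66
combine 51, 66 → 117
combine F(101), 117 → 218
The subtree containing B is merged 3 times, so code length = 3.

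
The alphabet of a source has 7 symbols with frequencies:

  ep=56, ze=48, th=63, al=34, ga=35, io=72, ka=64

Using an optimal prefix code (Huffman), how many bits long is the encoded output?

Greedily combine the two least-frequent nodes:
merge al(34) and ga(35): 69
merge ze(48) and ep(56): 104
merge th(63) and ka(64): 127
merge 69 and io(72): 141
merge 104 and 127: 231
merge 141 and 231: 372
The encoded length is the sum of every internal node's weight: 69 + 104 + 127 + 141 + 231 + 372 = 1044 bits.

1044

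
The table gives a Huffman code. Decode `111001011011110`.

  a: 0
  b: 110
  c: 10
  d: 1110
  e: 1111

dacbea

Read left to right; each codeword is recognised as soon as it completes (prefix code):
  1110→d | 0→a | 10→c | 110→b | 1111→e | 0→a
Decoded message: dacbea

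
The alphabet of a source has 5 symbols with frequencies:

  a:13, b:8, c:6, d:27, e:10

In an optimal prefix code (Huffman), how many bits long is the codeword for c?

Huffman merges, smallest pair first:
combine c(6), b(8) → 14
combine e(10), a(13) → 23
combine 14, 23 → 37
combine d(27), 37 → 64
c's leaf is at depth 3, giving a 3-bit codeword.

3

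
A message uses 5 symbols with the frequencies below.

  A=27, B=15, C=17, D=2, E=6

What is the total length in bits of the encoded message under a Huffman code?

Greedily combine the two least-frequent nodes:
merge D(2) and E(6): 8
merge 8 and B(15): 23
merge C(17) and 23: 40
merge A(27) and 40: 67
Each symbol's bit-cost is frequency × depth; summing gives 138 bits (equivalently 8 + 23 + 40 + 67).

138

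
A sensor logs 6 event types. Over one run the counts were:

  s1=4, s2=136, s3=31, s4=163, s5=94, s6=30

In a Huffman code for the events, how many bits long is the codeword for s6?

Repeatedly merge the two smallest:
s1(4) + s6(30) → 34
s3(31) + 34 → 65
65 + s5(94) → 159
s2(136) + 159 → 295
s4(163) + 295 → 458
s6 sits 5 levels below the root, so its codeword is 5 bits.

5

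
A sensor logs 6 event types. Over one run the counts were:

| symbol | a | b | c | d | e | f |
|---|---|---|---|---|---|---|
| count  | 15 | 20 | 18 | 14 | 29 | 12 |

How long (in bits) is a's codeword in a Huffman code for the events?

Repeatedly merge the two smallest:
f(12) + d(14) → 26
a(15) + c(18) → 33
b(20) + 26 → 46
e(29) + 33 → 62
46 + 62 → 108
The subtree containing a is merged 3 times, so code length = 3.

3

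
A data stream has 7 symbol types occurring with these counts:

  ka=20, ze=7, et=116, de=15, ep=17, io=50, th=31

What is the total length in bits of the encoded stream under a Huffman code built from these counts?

595

Build the Huffman tree bottom-up:
ze(7) + de(15) → 22
ep(17) + ka(20) → 37
22 + th(31) → 53
37 + io(50) → 87
53 + 87 → 140
et(116) + 140 → 256
Total encoded bits = sum of merged weights = 22 + 37 + 53 + 87 + 140 + 256 = 595.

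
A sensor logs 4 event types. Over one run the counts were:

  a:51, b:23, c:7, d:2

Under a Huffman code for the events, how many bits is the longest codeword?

3

Merge the two lowest-weight nodes at each step:
combine d(2), c(7) → 9
combine 9, b(23) → 32
combine 32, a(51) → 83
The rarest symbols sit at the bottom; the longest codeword is 3 bits.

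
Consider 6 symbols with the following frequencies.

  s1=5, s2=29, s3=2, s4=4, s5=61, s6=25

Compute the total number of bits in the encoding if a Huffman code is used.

Build the Huffman tree bottom-up:
merge s3(2) and s4(4): 6
merge s1(5) and 6: 11
merge 11 and s6(25): 36
merge s2(29) and 36: 65
merge s5(61) and 65: 126
The encoded length is the sum of every internal node's weight: 6 + 11 + 36 + 65 + 126 = 244 bits.

244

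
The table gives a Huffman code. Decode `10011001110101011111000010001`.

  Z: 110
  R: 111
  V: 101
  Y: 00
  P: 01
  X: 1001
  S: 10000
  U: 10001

XXZVPRSU

Read left to right; each codeword is recognised as soon as it completes (prefix code):
  1001→X | 1001→X | 110→Z | 101→V | 01→P | 111→R | 10000→S | 10001→U
Decoded message: XXZVPRSU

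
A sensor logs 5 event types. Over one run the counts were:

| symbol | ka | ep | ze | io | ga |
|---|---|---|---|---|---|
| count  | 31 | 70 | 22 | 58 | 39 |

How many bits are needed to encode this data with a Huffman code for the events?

Merge the two smallest weights repeatedly:
ze(22) + ka(31) → 53
ga(39) + 53 → 92
io(58) + ep(70) → 128
92 + 128 → 220
Each symbol's bit-cost is frequency × depth; summing gives 493 bits (equivalently 53 + 92 + 128 + 220).

493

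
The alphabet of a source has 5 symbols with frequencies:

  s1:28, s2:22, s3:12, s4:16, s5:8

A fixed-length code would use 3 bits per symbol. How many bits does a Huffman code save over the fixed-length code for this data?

66

Fixed-length: 3 bits × 86 symbols = 258 bits.
Huffman merges:
merge s5(8) and s3(12): 20
merge s4(16) and 20: 36
merge s2(22) and s1(28): 50
merge 36 and 50: 86
Huffman total = 20 + 36 + 50 + 86 = 192 bits.
Saving = 258 − 192 = 66 bits.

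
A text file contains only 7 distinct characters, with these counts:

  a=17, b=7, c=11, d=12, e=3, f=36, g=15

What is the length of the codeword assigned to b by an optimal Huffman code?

Build the tree from the bottom:
combine e(3), b(7) → 10
combine 10, c(11) → 21
combine d(12), g(15) → 27
combine a(17), 21 → 38
combine 27, f(36) → 63
combine 38, 63 → 101
The subtree containing b is merged 4 times, so code length = 4.

4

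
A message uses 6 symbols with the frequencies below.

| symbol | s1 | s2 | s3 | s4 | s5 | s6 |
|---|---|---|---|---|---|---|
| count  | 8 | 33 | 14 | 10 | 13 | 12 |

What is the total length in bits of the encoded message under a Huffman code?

Greedily combine the two least-frequent nodes:
combine s1(8), s4(10) → 18
combine s6(12), s5(13) → 25
combine s3(14), 18 → 32
combine 25, 32 → 57
combine s2(33), 57 → 90
The encoded length is the sum of every internal node's weight: 18 + 25 + 32 + 57 + 90 = 222 bits.

222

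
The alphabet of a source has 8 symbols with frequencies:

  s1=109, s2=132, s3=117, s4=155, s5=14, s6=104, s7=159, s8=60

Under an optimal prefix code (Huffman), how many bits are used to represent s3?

Repeatedly merge the two smallest:
merge s5(14) and s8(60): 74
merge 74 and s6(104): 178
merge s1(109) and s3(117): 226
merge s2(132) and s4(155): 287
merge s7(159) and 178: 337
merge 226 and 287: 513
merge 337 and 513: 850
The subtree containing s3 is merged 3 times, so code length = 3.

3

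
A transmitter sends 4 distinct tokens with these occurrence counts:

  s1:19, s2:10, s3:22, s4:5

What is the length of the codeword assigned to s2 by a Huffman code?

Build the tree from the bottom:
merge s4(5) and s2(10): 15
merge 15 and s1(19): 34
merge s3(22) and 34: 56
The subtree containing s2 is merged 3 times, so code length = 3.

3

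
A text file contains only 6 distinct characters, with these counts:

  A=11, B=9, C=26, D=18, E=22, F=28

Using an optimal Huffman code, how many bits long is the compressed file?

Build the Huffman tree bottom-up:
merge B(9) and A(11): 20
merge D(18) and 20: 38
merge E(22) and C(26): 48
merge F(28) and 38: 66
merge 48 and 66: 114
Each symbol's bit-cost is frequency × depth; summing gives 286 bits (equivalently 20 + 38 + 48 + 66 + 114).

286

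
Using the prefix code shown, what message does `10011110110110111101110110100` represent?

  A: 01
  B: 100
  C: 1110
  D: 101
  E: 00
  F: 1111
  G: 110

Read left to right; each codeword is recognised as soon as it completes (prefix code):
  100→B | 1111→F | 01→A | 101→D | 101→D | 1110→C | 1110→C | 110→G | 100→B
Decoded message: BFADDCCGB

BFADDCCGB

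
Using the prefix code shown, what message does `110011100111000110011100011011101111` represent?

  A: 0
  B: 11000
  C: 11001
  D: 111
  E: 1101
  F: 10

Read left to right; each codeword is recognised as soon as it completes (prefix code):
  11001→C | 11001→C | 11000→B | 11001→C | 11000→B | 1101→E | 1101→E | 111→D
Decoded message: CCBCBEED

CCBCBEED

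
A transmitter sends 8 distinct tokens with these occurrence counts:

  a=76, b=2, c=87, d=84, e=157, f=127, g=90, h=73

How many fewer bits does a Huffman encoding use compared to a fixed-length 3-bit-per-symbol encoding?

82

Fixed-length: 3 bits × 696 symbols = 2088 bits.
Huffman merges:
merge b(2) and h(73): 75
merge 75 and a(76): 151
merge d(84) and c(87): 171
merge g(90) and f(127): 217
merge 151 and e(157): 308
merge 171 and 217: 388
merge 308 and 388: 696
Huffman total = 75 + 151 + 171 + 217 + 308 + 388 + 696 = 2006 bits.
Saving = 2088 − 2006 = 82 bits.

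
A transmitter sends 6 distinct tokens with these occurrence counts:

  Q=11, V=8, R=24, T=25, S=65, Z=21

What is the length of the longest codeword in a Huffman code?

4

Merge the two lowest-weight nodes at each step:
combine V(8), Q(11) → 19
combine 19, Z(21) → 40
combine R(24), T(25) → 49
combine 40, 49 → 89
combine S(65), 89 → 154
The first pair merged (V, Q) ends up deepest, at depth 4.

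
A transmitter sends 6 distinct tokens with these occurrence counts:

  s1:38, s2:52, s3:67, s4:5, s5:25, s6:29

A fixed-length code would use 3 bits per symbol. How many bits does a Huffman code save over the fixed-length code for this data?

Fixed-length: 3 bits × 216 symbols = 648 bits.
Huffman merges:
merge s4(5) and s5(25): 30
merge s6(29) and 30: 59
merge s1(38) and s2(52): 90
merge 59 and s3(67): 126
merge 90 and 126: 216
Huffman total = 30 + 59 + 90 + 126 + 216 = 521 bits.
Saving = 648 − 521 = 127 bits.

127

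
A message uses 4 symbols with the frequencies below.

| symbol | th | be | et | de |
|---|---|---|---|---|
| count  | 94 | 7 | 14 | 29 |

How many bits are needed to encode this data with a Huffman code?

215

Greedily combine the two least-frequent nodes:
be(7) + et(14) → 21
21 + de(29) → 50
50 + th(94) → 144
Total encoded bits = sum of merged weights = 21 + 50 + 144 = 215.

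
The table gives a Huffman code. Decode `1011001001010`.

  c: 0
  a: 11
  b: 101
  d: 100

Read left to right; each codeword is recognised as soon as it completes (prefix code):
  101→b | 100→d | 100→d | 101→b | 0→c
Decoded message: bddbc

bddbc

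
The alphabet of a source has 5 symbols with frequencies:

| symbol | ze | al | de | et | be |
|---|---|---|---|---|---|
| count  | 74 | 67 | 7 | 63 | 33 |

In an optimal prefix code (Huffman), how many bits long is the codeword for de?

3

Repeatedly merge the two smallest:
merge de(7) and be(33): 40
merge 40 and et(63): 103
merge al(67) and ze(74): 141
merge 103 and 141: 244
de's leaf is at depth 3, giving a 3-bit codeword.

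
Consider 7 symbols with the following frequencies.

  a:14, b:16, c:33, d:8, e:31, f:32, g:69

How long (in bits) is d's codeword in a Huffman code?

4

Repeatedly merge the two smallest:
merge d(8) and a(14): 22
merge b(16) and 22: 38
merge e(31) and f(32): 63
merge c(33) and 38: 71
merge 63 and g(69): 132
merge 71 and 132: 203
d sits 4 levels below the root, so its codeword is 4 bits.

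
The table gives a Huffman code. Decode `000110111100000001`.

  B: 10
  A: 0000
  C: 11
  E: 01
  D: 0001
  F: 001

Read left to right; each codeword is recognised as soon as it completes (prefix code):
  0001→D | 10→B | 11→C | 11→C | 0000→A | 0001→D
Decoded message: DBCCAD

DBCCAD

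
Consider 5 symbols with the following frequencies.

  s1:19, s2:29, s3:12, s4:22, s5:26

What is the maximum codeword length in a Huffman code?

Merge the two lowest-weight nodes at each step:
merge s3(12) and s1(19): 31
merge s4(22) and s5(26): 48
merge s2(29) and 31: 60
merge 48 and 60: 108
The first pair merged (s3, s1) ends up deepest, at depth 3.

3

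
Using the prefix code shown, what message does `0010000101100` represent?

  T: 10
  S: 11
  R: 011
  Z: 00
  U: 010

Read left to right; each codeword is recognised as soon as it completes (prefix code):
  00→Z | 10→T | 00→Z | 010→U | 11→S | 00→Z
Decoded message: ZTZUSZ

ZTZUSZ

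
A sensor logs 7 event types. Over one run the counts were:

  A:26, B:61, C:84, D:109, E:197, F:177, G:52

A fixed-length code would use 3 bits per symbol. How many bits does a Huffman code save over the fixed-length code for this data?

Fixed-length: 3 bits × 706 symbols = 2118 bits.
Huffman merges:
A(26) + G(52) → 78
B(61) + 78 → 139
C(84) + D(109) → 193
139 + F(177) → 316
193 + E(197) → 390
316 + 390 → 706
Huffman total = 78 + 139 + 193 + 316 + 390 + 706 = 1822 bits.
Saving = 2118 − 1822 = 296 bits.

296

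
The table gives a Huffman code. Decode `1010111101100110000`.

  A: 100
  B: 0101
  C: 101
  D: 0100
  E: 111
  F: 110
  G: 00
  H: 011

CHFFHGG

Read left to right; each codeword is recognised as soon as it completes (prefix code):
  101→C | 011→H | 110→F | 110→F | 011→H | 00→G | 00→G
Decoded message: CHFFHGG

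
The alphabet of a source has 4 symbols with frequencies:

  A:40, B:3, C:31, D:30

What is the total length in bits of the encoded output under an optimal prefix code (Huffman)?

Merge the two smallest weights repeatedly:
merge B(3) and D(30): 33
merge C(31) and 33: 64
merge A(40) and 64: 104
Each symbol's bit-cost is frequency × depth; summing gives 201 bits (equivalently 33 + 64 + 104).

201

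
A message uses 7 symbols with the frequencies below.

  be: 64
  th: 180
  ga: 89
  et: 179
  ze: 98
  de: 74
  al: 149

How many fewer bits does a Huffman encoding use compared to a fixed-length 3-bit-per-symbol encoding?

221

Fixed-length: 3 bits × 833 symbols = 2499 bits.
Huffman merges:
be(64) + de(74) → 138
ga(89) + ze(98) → 187
138 + al(149) → 287
et(179) + th(180) → 359
187 + 287 → 474
359 + 474 → 833
Huffman total = 138 + 187 + 287 + 359 + 474 + 833 = 2278 bits.
Saving = 2499 − 2278 = 221 bits.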